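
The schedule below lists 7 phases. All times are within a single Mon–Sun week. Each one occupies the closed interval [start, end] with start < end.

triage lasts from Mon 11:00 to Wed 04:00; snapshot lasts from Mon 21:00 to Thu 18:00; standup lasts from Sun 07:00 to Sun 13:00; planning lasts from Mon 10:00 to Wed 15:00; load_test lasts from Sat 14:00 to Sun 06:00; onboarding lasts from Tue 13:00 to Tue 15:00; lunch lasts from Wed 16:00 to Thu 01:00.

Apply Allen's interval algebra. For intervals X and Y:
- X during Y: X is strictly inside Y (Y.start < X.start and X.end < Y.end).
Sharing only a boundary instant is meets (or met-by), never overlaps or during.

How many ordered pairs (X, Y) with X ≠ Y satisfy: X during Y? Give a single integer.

5

Checking all 42 ordered pairs for relation 'during'; matching pairs in alphabetical order:
(lunch, snapshot): lunch during snapshot ✓
(onboarding, planning): onboarding during planning ✓
(onboarding, snapshot): onboarding during snapshot ✓
(onboarding, triage): onboarding during triage ✓
(triage, planning): triage during planning ✓
Count: 5.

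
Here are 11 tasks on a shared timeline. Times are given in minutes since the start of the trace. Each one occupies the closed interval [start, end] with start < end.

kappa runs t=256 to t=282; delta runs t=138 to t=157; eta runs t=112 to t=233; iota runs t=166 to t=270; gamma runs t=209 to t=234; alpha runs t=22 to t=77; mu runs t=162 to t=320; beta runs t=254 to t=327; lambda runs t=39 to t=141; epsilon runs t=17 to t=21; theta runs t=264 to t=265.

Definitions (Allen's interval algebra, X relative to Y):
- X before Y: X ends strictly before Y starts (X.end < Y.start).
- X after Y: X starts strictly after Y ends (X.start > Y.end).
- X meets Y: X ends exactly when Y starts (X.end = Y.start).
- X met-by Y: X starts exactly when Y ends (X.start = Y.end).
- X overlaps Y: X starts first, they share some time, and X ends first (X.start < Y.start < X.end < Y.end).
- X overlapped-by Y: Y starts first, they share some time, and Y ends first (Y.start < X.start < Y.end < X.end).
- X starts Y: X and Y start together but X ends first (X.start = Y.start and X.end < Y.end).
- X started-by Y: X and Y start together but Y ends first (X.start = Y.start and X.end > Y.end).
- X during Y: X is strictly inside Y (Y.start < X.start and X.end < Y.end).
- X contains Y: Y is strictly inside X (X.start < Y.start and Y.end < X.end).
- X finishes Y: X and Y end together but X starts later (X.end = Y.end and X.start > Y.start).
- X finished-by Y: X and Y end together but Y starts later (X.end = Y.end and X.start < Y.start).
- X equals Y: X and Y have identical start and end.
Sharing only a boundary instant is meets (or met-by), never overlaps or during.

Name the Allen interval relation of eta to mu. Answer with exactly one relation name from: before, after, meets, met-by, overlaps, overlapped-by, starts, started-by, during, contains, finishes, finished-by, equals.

eta = [t=112, t=233]; mu = [t=162, t=320].
Compare endpoints: eta.start < mu.start, eta.start < mu.end, eta.end > mu.start, eta.end < mu.end.
That pattern is 'overlaps'.

overlaps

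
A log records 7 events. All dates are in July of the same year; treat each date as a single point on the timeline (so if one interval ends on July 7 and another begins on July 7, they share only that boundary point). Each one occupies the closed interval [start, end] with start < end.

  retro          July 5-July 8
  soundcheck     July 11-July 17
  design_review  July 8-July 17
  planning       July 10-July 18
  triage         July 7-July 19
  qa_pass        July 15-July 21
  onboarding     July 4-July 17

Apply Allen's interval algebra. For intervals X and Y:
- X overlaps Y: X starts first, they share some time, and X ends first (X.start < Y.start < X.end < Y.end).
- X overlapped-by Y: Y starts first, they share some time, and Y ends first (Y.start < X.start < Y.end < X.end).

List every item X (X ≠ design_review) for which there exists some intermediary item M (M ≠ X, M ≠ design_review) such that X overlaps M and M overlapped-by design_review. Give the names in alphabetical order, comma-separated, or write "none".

onboarding, planning, soundcheck, triage

Target design_review = [July 8, July 17].
Intermediaries M with M overlapped-by design_review: planning, qa_pass.
Via planning — items with X overlaps planning: onboarding.
Via qa_pass — items with X overlaps qa_pass: onboarding, planning, soundcheck, triage.
Union: onboarding, planning, soundcheck, triage.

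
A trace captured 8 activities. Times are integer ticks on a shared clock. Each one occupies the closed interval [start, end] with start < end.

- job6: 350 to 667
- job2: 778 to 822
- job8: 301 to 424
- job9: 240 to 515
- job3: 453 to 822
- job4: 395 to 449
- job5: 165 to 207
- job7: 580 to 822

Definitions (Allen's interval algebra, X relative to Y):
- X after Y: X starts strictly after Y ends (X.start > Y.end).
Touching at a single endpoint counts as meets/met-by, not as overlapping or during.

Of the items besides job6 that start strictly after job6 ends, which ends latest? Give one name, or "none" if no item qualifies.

Target job6 = [350, 667].
job2 [778, 822] → after → candidate.
job3 [453, 822] → overlapped-by → excluded.
job4 [395, 449] → during → excluded.
job5 [165, 207] → before → excluded.
job7 [580, 822] → overlapped-by → excluded.
job8 [301, 424] → overlaps → excluded.
job9 [240, 515] → overlaps → excluded.
Among candidates, latest end is 822 → job2.

job2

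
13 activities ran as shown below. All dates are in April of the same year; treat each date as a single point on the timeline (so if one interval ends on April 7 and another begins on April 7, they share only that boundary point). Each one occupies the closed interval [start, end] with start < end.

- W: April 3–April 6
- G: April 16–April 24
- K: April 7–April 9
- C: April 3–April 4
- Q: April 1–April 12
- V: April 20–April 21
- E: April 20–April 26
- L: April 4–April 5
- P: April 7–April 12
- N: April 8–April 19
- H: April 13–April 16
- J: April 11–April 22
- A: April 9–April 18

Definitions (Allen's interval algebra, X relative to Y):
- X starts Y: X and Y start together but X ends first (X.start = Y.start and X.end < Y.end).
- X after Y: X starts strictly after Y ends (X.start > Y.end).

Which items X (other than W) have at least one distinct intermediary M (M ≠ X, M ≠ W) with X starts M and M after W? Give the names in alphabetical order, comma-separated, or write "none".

Target W = [April 3, April 6].
Intermediaries M with M after W: A, E, G, H, J, K, N, P, V.
Via A — items with X starts A: none.
Via E — items with X starts E: V.
Via G — items with X starts G: none.
Via H — items with X starts H: none.
Via J — items with X starts J: none.
Via K — items with X starts K: none.
Via N — items with X starts N: none.
Via P — items with X starts P: K.
Via V — items with X starts V: none.
Union: K, V.

K, V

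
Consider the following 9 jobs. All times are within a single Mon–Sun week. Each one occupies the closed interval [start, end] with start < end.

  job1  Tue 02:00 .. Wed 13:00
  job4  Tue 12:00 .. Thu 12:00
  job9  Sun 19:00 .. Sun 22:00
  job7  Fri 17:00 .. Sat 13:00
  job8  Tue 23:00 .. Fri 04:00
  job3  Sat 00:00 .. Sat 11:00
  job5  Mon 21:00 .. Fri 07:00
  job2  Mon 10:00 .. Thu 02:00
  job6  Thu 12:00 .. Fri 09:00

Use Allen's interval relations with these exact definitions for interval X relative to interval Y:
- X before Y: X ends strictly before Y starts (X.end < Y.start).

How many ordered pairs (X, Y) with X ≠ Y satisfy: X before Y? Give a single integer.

22

Checking all 72 ordered pairs for relation 'before'; matching pairs in alphabetical order:
(job1, job3): job1 before job3 ✓
(job1, job6): job1 before job6 ✓
(job1, job7): job1 before job7 ✓
(job1, job9): job1 before job9 ✓
(job2, job3): job2 before job3 ✓
(job2, job6): job2 before job6 ✓
(job2, job7): job2 before job7 ✓
(job2, job9): job2 before job9 ✓
(job3, job9): job3 before job9 ✓
(job4, job3): job4 before job3 ✓
(job4, job7): job4 before job7 ✓
(job4, job9): job4 before job9 ✓
(job5, job3): job5 before job3 ✓
(job5, job7): job5 before job7 ✓
(job5, job9): job5 before job9 ✓
(job6, job3): job6 before job3 ✓
(job6, job7): job6 before job7 ✓
(job6, job9): job6 before job9 ✓
(job7, job9): job7 before job9 ✓
(job8, job3): job8 before job3 ✓
(job8, job7): job8 before job7 ✓
(job8, job9): job8 before job9 ✓
Count: 22.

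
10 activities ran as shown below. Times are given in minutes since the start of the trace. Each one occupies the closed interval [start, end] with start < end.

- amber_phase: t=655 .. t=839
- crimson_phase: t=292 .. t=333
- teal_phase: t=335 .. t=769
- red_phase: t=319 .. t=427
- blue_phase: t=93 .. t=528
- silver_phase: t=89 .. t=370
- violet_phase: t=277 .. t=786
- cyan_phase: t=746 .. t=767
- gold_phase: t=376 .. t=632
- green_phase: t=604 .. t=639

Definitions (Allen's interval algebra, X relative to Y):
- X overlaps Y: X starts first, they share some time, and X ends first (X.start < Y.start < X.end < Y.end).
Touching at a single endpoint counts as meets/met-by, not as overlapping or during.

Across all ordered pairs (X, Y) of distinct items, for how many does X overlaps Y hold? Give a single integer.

13

Checking all 90 ordered pairs for relation 'overlaps'; matching pairs in alphabetical order:
(blue_phase, gold_phase): blue_phase overlaps gold_phase ✓
(blue_phase, teal_phase): blue_phase overlaps teal_phase ✓
(blue_phase, violet_phase): blue_phase overlaps violet_phase ✓
(crimson_phase, red_phase): crimson_phase overlaps red_phase ✓
(gold_phase, green_phase): gold_phase overlaps green_phase ✓
(red_phase, gold_phase): red_phase overlaps gold_phase ✓
(red_phase, teal_phase): red_phase overlaps teal_phase ✓
(silver_phase, blue_phase): silver_phase overlaps blue_phase ✓
(silver_phase, red_phase): silver_phase overlaps red_phase ✓
(silver_phase, teal_phase): silver_phase overlaps teal_phase ✓
(silver_phase, violet_phase): silver_phase overlaps violet_phase ✓
(teal_phase, amber_phase): teal_phase overlaps amber_phase ✓
(violet_phase, amber_phase): violet_phase overlaps amber_phase ✓
Count: 13.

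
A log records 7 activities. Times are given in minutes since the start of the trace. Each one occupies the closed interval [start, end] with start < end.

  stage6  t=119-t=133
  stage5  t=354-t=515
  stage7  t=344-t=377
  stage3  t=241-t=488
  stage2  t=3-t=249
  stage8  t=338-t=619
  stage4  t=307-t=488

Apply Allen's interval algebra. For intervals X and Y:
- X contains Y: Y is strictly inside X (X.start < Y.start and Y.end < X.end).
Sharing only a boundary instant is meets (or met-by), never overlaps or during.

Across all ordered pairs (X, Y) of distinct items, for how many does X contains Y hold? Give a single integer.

Checking all 42 ordered pairs for relation 'contains'; matching pairs in alphabetical order:
(stage2, stage6): stage2 contains stage6 ✓
(stage3, stage7): stage3 contains stage7 ✓
(stage4, stage7): stage4 contains stage7 ✓
(stage8, stage5): stage8 contains stage5 ✓
(stage8, stage7): stage8 contains stage7 ✓
Count: 5.

5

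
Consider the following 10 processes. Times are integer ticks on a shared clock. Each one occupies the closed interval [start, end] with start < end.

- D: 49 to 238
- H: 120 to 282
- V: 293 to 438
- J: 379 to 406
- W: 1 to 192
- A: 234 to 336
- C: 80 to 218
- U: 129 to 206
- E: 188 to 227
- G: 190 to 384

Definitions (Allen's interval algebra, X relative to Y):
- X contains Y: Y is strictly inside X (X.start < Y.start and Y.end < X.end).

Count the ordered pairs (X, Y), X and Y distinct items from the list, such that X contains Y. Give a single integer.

Checking all 90 ordered pairs for relation 'contains'; matching pairs in alphabetical order:
(C, U): C contains U ✓
(D, C): D contains C ✓
(D, E): D contains E ✓
(D, U): D contains U ✓
(G, A): G contains A ✓
(H, E): H contains E ✓
(H, U): H contains U ✓
(V, J): V contains J ✓
Count: 8.

8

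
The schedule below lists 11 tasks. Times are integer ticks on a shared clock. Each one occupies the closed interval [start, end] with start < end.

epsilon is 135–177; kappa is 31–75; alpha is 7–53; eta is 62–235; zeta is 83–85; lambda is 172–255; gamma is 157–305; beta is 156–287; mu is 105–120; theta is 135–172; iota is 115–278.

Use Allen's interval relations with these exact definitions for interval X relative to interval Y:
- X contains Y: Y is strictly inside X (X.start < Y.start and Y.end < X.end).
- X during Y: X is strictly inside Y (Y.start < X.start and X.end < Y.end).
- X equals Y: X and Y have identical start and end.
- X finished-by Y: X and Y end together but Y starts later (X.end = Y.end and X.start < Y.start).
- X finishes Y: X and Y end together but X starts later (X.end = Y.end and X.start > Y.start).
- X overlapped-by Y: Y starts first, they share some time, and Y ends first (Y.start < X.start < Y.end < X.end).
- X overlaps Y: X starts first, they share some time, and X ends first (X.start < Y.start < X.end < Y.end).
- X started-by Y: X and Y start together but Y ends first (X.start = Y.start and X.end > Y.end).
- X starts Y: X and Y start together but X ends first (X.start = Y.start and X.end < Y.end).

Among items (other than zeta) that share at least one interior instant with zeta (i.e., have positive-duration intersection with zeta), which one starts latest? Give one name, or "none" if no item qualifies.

Target zeta = [83, 85].
alpha [7, 53] → before → excluded.
beta [156, 287] → after → excluded.
epsilon [135, 177] → after → excluded.
eta [62, 235] → contains → candidate.
gamma [157, 305] → after → excluded.
iota [115, 278] → after → excluded.
kappa [31, 75] → before → excluded.
lambda [172, 255] → after → excluded.
mu [105, 120] → after → excluded.
theta [135, 172] → after → excluded.
Among candidates, latest start is 62 → eta.

eta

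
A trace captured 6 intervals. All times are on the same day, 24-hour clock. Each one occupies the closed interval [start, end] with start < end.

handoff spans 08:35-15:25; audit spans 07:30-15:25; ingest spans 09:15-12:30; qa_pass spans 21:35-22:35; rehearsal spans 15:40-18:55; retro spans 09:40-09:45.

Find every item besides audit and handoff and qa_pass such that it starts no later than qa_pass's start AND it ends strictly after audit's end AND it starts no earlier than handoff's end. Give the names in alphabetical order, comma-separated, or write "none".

Conditions: its start is no later than qa_pass's start (X.start <= 21:35) AND its end is strictly after audit's end (X.end > 15:25) AND its start is no earlier than handoff's end (X.start >= 15:25).
ingest: start 09:15 <= 21:35? ✓; end 12:30 > 15:25? ✗; start 09:15 >= 15:25? ✗ → no.
rehearsal: start 15:40 <= 21:35? ✓; end 18:55 > 15:25? ✓; start 15:40 >= 15:25? ✓ → yes.
retro: start 09:40 <= 21:35? ✓; end 09:45 > 15:25? ✗; start 09:40 >= 15:25? ✗ → no.
Result: rehearsal.

rehearsal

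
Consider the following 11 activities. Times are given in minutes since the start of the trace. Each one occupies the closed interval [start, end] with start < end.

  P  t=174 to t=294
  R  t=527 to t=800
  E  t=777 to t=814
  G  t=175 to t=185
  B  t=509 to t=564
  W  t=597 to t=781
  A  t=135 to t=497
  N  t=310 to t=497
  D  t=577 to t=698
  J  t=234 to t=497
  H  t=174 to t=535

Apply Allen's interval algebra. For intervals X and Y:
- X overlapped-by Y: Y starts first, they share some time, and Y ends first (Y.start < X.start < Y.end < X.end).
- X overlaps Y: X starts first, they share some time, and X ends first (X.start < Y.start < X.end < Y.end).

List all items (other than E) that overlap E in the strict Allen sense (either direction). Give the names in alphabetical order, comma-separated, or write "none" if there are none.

R, W

Target E = [t=777, t=814].
A [t=135, t=497] → before → no.
B [t=509, t=564] → before → no.
D [t=577, t=698] → before → no.
G [t=175, t=185] → before → no.
H [t=174, t=535] → before → no.
J [t=234, t=497] → before → no.
N [t=310, t=497] → before → no.
P [t=174, t=294] → before → no.
R [t=527, t=800] → overlaps → yes.
W [t=597, t=781] → overlaps → yes.
Result: R, W.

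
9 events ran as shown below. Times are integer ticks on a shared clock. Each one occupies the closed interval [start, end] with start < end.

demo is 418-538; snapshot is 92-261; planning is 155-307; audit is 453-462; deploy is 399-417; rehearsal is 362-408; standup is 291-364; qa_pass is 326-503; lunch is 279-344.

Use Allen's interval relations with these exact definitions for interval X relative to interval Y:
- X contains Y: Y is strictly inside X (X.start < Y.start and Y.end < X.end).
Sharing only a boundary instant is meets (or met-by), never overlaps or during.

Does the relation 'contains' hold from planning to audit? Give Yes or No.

No

planning = [155, 307], audit = [453, 462].
Actual relation of planning to audit: before.
Asked whether 'contains' holds → No.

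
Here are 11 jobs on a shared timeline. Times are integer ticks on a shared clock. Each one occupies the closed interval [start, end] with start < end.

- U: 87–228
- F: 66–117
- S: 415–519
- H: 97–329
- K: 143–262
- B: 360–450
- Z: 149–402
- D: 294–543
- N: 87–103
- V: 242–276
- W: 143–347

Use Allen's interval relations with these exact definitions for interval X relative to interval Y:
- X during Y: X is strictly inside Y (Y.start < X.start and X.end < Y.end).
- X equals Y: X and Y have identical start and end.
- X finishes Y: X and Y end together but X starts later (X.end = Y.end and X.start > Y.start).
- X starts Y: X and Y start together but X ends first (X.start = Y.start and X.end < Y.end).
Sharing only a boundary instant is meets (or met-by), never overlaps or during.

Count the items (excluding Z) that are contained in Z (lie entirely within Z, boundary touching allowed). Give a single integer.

1

Target Z = [149, 402].
B [360, 450] → overlapped-by → no.
D [294, 543] → overlapped-by → no.
F [66, 117] → before → no.
H [97, 329] → overlaps → no.
K [143, 262] → overlaps → no.
N [87, 103] → before → no.
S [415, 519] → after → no.
U [87, 228] → overlaps → no.
V [242, 276] → during → counts.
W [143, 347] → overlaps → no.
Total: 1.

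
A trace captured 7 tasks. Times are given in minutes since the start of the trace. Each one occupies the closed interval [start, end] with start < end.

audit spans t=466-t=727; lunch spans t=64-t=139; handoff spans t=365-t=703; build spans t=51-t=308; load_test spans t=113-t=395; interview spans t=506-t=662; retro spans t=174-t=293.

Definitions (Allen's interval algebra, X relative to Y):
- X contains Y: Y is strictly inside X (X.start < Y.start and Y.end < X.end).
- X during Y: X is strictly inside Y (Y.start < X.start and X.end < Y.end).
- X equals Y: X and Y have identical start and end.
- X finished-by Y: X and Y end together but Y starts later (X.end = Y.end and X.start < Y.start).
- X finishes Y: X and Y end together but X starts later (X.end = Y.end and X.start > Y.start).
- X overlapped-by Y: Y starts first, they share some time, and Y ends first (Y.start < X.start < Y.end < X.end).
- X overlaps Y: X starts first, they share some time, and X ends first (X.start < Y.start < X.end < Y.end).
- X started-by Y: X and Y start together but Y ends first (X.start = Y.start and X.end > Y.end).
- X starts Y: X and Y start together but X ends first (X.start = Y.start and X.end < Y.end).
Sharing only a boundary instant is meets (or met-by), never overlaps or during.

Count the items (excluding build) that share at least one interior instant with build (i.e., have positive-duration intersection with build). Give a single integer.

3

Target build = [t=51, t=308].
audit [t=466, t=727] → after → no.
handoff [t=365, t=703] → after → no.
interview [t=506, t=662] → after → no.
load_test [t=113, t=395] → overlapped-by → counts.
lunch [t=64, t=139] → during → counts.
retro [t=174, t=293] → during → counts.
Total: 3.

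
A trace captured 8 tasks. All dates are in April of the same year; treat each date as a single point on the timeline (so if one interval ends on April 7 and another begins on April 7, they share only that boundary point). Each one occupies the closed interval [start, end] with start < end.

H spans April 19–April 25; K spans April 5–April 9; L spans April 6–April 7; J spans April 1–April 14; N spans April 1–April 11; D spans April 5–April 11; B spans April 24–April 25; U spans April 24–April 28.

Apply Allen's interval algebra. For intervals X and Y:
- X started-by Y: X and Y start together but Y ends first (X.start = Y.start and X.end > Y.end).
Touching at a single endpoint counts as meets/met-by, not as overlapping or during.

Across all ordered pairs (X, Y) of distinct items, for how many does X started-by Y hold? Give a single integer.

Checking all 56 ordered pairs for relation 'started-by'; matching pairs in alphabetical order:
(D, K): D started-by K ✓
(J, N): J started-by N ✓
(U, B): U started-by B ✓
Count: 3.

3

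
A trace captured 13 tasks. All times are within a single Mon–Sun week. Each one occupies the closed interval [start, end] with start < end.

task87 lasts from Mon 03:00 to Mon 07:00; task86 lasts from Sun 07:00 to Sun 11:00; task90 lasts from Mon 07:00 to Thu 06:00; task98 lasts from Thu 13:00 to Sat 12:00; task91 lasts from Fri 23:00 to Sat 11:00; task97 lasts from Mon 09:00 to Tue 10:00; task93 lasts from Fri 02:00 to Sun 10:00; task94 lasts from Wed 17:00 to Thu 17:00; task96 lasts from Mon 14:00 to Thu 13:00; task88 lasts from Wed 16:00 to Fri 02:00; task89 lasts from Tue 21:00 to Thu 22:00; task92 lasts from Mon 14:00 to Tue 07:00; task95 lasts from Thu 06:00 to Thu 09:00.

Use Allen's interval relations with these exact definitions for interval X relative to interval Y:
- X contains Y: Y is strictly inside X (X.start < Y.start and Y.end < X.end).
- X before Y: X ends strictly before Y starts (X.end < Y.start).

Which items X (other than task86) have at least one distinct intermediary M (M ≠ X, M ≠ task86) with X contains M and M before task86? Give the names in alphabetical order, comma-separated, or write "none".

Target task86 = [Sun 07:00, Sun 11:00].
Intermediaries M with M before task86: task87, task88, task89, task90, task91, task92, task94, task95, task96, task97, task98.
Via task87 — items with X contains task87: none.
Via task88 — items with X contains task88: none.
Via task89 — items with X contains task89: none.
Via task90 — items with X contains task90: none.
Via task91 — items with X contains task91: task93, task98.
Via task92 — items with X contains task92: task90, task97.
Via task94 — items with X contains task94: task88, task89.
Via task95 — items with X contains task95: task88, task89, task94, task96.
Via task96 — items with X contains task96: none.
Via task97 — items with X contains task97: task90.
Via task98 — items with X contains task98: none.
Union: task88, task89, task90, task93, task94, task96, task97, task98.

task88, task89, task90, task93, task94, task96, task97, task98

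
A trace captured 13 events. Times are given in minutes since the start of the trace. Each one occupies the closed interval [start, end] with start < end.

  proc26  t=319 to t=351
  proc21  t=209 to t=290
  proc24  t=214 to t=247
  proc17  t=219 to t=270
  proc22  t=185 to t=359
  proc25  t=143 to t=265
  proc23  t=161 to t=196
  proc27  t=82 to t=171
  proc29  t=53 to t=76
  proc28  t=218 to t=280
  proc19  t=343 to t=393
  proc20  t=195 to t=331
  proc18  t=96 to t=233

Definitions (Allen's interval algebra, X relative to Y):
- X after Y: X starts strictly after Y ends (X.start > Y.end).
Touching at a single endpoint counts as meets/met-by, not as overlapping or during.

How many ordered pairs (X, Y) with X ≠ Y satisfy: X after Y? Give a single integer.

39

Checking all 156 ordered pairs for relation 'after'; matching pairs in alphabetical order:
(proc17, proc23): proc17 after proc23 ✓
(proc17, proc27): proc17 after proc27 ✓
(proc17, proc29): proc17 after proc29 ✓
(proc18, proc29): proc18 after proc29 ✓
(proc19, proc17): proc19 after proc17 ✓
(proc19, proc18): proc19 after proc18 ✓
(proc19, proc20): proc19 after proc20 ✓
(proc19, proc21): proc19 after proc21 ✓
(proc19, proc23): proc19 after proc23 ✓
(proc19, proc24): proc19 after proc24 ✓
(proc19, proc25): proc19 after proc25 ✓
(proc19, proc27): proc19 after proc27 ✓
(proc19, proc28): proc19 after proc28 ✓
(proc19, proc29): proc19 after proc29 ✓
(proc20, proc27): proc20 after proc27 ✓
(proc20, proc29): proc20 after proc29 ✓
(proc21, proc23): proc21 after proc23 ✓
(proc21, proc27): proc21 after proc27 ✓
(proc21, proc29): proc21 after proc29 ✓
(proc22, proc27): proc22 after proc27 ✓
(proc22, proc29): proc22 after proc29 ✓
(proc23, proc29): proc23 after proc29 ✓
(proc24, proc23): proc24 after proc23 ✓
(proc24, proc27): proc24 after proc27 ✓
... plus 15 further pairs not listed.
Count: 39.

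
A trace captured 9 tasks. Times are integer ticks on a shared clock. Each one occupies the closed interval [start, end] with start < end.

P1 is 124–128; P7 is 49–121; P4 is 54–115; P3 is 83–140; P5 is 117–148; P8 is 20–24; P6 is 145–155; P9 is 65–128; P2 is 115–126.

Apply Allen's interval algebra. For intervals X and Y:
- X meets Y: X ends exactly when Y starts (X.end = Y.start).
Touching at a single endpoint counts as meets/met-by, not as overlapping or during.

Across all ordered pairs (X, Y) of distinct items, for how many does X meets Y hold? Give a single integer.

1

Checking all 72 ordered pairs for relation 'meets'; matching pairs in alphabetical order:
(P4, P2): P4 meets P2 ✓
Count: 1.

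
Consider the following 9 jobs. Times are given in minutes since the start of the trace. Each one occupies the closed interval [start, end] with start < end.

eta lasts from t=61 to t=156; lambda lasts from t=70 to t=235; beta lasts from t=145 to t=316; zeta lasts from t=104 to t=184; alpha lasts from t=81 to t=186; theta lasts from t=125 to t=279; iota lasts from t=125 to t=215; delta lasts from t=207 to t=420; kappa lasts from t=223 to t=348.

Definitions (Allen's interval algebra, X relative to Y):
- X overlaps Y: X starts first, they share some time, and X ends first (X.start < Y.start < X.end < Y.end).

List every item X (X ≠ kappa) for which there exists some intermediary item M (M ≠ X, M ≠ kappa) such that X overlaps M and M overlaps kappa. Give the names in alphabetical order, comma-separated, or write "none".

alpha, eta, iota, lambda, theta, zeta

Target kappa = [t=223, t=348].
Intermediaries M with M overlaps kappa: beta, lambda, theta.
Via beta — items with X overlaps beta: alpha, eta, iota, lambda, theta, zeta.
Via lambda — items with X overlaps lambda: eta.
Via theta — items with X overlaps theta: alpha, eta, lambda, zeta.
Union: alpha, eta, iota, lambda, theta, zeta.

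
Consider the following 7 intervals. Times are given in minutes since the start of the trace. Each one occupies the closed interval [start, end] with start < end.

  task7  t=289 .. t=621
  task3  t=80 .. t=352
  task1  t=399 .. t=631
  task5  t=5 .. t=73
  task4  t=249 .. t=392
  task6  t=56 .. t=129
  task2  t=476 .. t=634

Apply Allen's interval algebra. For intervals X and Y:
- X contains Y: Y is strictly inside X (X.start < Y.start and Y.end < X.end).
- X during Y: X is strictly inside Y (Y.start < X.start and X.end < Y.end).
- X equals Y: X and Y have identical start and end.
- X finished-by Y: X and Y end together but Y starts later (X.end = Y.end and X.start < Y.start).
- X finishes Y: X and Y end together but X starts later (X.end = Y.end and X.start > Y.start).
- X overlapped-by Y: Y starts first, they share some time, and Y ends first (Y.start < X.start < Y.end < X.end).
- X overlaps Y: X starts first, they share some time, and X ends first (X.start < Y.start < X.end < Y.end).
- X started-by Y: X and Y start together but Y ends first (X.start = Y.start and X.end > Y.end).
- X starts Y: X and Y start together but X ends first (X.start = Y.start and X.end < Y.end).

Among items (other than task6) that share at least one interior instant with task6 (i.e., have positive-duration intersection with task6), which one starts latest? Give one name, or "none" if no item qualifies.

task3

Target task6 = [t=56, t=129].
task1 [t=399, t=631] → after → excluded.
task2 [t=476, t=634] → after → excluded.
task3 [t=80, t=352] → overlapped-by → candidate.
task4 [t=249, t=392] → after → excluded.
task5 [t=5, t=73] → overlaps → candidate.
task7 [t=289, t=621] → after → excluded.
Among candidates, latest start is t=80 → task3.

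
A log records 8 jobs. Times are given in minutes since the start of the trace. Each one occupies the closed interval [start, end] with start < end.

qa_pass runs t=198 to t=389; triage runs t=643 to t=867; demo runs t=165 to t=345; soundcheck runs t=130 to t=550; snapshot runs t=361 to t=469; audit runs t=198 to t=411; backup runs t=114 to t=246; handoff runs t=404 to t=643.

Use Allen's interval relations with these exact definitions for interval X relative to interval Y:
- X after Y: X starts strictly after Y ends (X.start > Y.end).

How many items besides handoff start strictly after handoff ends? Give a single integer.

Target handoff = [t=404, t=643].
audit [t=198, t=411] → overlaps → no.
backup [t=114, t=246] → before → no.
demo [t=165, t=345] → before → no.
qa_pass [t=198, t=389] → before → no.
snapshot [t=361, t=469] → overlaps → no.
soundcheck [t=130, t=550] → overlaps → no.
triage [t=643, t=867] → met-by → no.
Total: 0.

0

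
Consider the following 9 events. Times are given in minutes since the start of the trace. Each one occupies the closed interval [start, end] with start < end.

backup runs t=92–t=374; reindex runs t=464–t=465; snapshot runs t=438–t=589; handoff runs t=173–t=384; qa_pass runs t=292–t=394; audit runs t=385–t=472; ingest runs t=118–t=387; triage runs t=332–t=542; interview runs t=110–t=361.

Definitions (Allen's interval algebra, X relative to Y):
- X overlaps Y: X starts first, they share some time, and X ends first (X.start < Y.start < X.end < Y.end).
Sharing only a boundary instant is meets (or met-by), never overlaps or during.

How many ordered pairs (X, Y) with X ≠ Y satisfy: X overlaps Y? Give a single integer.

Checking all 72 ordered pairs for relation 'overlaps'; matching pairs in alphabetical order:
(audit, snapshot): audit overlaps snapshot ✓
(backup, handoff): backup overlaps handoff ✓
(backup, ingest): backup overlaps ingest ✓
(backup, qa_pass): backup overlaps qa_pass ✓
(backup, triage): backup overlaps triage ✓
(handoff, qa_pass): handoff overlaps qa_pass ✓
(handoff, triage): handoff overlaps triage ✓
(ingest, audit): ingest overlaps audit ✓
(ingest, qa_pass): ingest overlaps qa_pass ✓
(ingest, triage): ingest overlaps triage ✓
(interview, handoff): interview overlaps handoff ✓
(interview, ingest): interview overlaps ingest ✓
(interview, qa_pass): interview overlaps qa_pass ✓
(interview, triage): interview overlaps triage ✓
(qa_pass, audit): qa_pass overlaps audit ✓
(qa_pass, triage): qa_pass overlaps triage ✓
(triage, snapshot): triage overlaps snapshot ✓
Count: 17.

17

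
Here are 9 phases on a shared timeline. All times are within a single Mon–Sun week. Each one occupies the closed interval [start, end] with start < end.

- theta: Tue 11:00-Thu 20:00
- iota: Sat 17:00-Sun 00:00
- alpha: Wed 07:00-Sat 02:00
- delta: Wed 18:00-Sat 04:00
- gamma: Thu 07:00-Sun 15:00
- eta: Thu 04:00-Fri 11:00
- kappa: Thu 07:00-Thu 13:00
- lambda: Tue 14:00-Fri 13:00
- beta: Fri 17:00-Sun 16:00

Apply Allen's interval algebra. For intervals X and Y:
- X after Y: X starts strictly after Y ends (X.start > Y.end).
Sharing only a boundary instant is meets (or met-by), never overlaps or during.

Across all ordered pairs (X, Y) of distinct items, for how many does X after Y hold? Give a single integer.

10

Checking all 72 ordered pairs for relation 'after'; matching pairs in alphabetical order:
(beta, eta): beta after eta ✓
(beta, kappa): beta after kappa ✓
(beta, lambda): beta after lambda ✓
(beta, theta): beta after theta ✓
(iota, alpha): iota after alpha ✓
(iota, delta): iota after delta ✓
(iota, eta): iota after eta ✓
(iota, kappa): iota after kappa ✓
(iota, lambda): iota after lambda ✓
(iota, theta): iota after theta ✓
Count: 10.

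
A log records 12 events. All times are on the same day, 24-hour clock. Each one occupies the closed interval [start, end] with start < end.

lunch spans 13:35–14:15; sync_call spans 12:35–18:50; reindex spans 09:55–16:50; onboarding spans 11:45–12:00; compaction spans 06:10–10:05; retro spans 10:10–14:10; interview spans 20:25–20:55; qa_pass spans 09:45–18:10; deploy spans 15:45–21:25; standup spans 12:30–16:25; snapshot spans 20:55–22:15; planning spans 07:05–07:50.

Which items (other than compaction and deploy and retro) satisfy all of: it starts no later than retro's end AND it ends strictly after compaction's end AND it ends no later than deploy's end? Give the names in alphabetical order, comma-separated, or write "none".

Conditions: its start is no later than retro's end (X.start <= 14:10) AND its end is strictly after compaction's end (X.end > 10:05) AND its end is no later than deploy's end (X.end <= 21:25).
interview: start 20:25 <= 14:10? ✗; end 20:55 > 10:05? ✓; end 20:55 <= 21:25? ✓ → no.
lunch: start 13:35 <= 14:10? ✓; end 14:15 > 10:05? ✓; end 14:15 <= 21:25? ✓ → yes.
onboarding: start 11:45 <= 14:10? ✓; end 12:00 > 10:05? ✓; end 12:00 <= 21:25? ✓ → yes.
planning: start 07:05 <= 14:10? ✓; end 07:50 > 10:05? ✗; end 07:50 <= 21:25? ✓ → no.
qa_pass: start 09:45 <= 14:10? ✓; end 18:10 > 10:05? ✓; end 18:10 <= 21:25? ✓ → yes.
reindex: start 09:55 <= 14:10? ✓; end 16:50 > 10:05? ✓; end 16:50 <= 21:25? ✓ → yes.
snapshot: start 20:55 <= 14:10? ✗; end 22:15 > 10:05? ✓; end 22:15 <= 21:25? ✗ → no.
standup: start 12:30 <= 14:10? ✓; end 16:25 > 10:05? ✓; end 16:25 <= 21:25? ✓ → yes.
sync_call: start 12:35 <= 14:10? ✓; end 18:50 > 10:05? ✓; end 18:50 <= 21:25? ✓ → yes.
Result: lunch, onboarding, qa_pass, reindex, standup, sync_call.

lunch, onboarding, qa_pass, reindex, standup, sync_call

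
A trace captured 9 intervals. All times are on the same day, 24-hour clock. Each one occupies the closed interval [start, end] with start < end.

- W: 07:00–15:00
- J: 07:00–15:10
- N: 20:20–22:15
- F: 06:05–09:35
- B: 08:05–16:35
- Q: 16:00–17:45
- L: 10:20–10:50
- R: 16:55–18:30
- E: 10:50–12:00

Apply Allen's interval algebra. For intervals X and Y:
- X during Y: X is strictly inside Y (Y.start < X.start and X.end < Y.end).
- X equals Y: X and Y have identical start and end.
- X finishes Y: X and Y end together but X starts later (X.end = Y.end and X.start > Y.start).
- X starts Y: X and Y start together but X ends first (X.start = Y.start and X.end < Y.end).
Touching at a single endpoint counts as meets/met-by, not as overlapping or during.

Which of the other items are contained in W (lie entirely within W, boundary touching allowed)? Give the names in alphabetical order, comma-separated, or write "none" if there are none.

Target W = [07:00, 15:00].
B [08:05, 16:35] → overlapped-by → no.
E [10:50, 12:00] → during → yes.
F [06:05, 09:35] → overlaps → no.
J [07:00, 15:10] → started-by → no.
L [10:20, 10:50] → during → yes.
N [20:20, 22:15] → after → no.
Q [16:00, 17:45] → after → no.
R [16:55, 18:30] → after → no.
Result: E, L.

E, L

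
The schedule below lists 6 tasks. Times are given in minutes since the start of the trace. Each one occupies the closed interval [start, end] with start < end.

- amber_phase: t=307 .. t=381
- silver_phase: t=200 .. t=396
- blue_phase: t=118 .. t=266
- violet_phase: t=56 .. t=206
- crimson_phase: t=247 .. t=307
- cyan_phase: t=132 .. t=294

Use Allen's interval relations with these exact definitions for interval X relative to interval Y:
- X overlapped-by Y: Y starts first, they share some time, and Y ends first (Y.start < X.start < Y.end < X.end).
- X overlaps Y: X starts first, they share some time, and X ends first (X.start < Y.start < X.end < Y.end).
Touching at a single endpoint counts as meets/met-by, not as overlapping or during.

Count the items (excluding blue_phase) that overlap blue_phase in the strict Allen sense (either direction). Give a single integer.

4

Target blue_phase = [t=118, t=266].
amber_phase [t=307, t=381] → after → no.
crimson_phase [t=247, t=307] → overlapped-by → counts.
cyan_phase [t=132, t=294] → overlapped-by → counts.
silver_phase [t=200, t=396] → overlapped-by → counts.
violet_phase [t=56, t=206] → overlaps → counts.
Total: 4.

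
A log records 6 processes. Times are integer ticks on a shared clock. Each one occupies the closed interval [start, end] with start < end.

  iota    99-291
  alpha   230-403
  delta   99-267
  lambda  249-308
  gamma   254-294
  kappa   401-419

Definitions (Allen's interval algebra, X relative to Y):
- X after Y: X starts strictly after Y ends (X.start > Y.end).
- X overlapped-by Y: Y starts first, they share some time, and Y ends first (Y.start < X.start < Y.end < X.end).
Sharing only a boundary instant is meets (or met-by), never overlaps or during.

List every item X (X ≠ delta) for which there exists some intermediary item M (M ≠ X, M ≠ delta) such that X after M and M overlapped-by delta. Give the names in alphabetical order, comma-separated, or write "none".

kappa

Target delta = [99, 267].
Intermediaries M with M overlapped-by delta: alpha, gamma, lambda.
Via alpha — items with X after alpha: none.
Via gamma — items with X after gamma: kappa.
Via lambda — items with X after lambda: kappa.
Union: kappa.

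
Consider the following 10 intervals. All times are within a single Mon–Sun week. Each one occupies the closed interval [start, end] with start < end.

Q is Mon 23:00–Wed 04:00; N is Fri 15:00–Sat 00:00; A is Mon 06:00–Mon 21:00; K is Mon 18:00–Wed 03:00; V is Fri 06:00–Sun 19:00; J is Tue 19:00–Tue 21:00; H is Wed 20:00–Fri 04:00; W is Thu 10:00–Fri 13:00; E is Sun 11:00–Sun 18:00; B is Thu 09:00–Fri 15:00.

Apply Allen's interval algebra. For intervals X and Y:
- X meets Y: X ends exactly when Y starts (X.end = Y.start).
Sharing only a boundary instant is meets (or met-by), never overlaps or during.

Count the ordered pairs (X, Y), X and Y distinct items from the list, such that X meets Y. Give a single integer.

Checking all 90 ordered pairs for relation 'meets'; matching pairs in alphabetical order:
(B, N): B meets N ✓
Count: 1.

1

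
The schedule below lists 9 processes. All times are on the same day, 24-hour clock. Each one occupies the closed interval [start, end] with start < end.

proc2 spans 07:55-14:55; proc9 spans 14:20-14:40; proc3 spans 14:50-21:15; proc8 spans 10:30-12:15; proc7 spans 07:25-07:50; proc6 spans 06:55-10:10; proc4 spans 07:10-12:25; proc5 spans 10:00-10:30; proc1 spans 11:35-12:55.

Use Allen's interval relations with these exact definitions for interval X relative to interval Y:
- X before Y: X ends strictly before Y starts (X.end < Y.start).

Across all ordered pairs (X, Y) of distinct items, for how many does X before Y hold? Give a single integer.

20

Checking all 72 ordered pairs for relation 'before'; matching pairs in alphabetical order:
(proc1, proc3): proc1 before proc3 ✓
(proc1, proc9): proc1 before proc9 ✓
(proc4, proc3): proc4 before proc3 ✓
(proc4, proc9): proc4 before proc9 ✓
(proc5, proc1): proc5 before proc1 ✓
(proc5, proc3): proc5 before proc3 ✓
(proc5, proc9): proc5 before proc9 ✓
(proc6, proc1): proc6 before proc1 ✓
(proc6, proc3): proc6 before proc3 ✓
(proc6, proc8): proc6 before proc8 ✓
(proc6, proc9): proc6 before proc9 ✓
(proc7, proc1): proc7 before proc1 ✓
(proc7, proc2): proc7 before proc2 ✓
(proc7, proc3): proc7 before proc3 ✓
(proc7, proc5): proc7 before proc5 ✓
(proc7, proc8): proc7 before proc8 ✓
(proc7, proc9): proc7 before proc9 ✓
(proc8, proc3): proc8 before proc3 ✓
(proc8, proc9): proc8 before proc9 ✓
(proc9, proc3): proc9 before proc3 ✓
Count: 20.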